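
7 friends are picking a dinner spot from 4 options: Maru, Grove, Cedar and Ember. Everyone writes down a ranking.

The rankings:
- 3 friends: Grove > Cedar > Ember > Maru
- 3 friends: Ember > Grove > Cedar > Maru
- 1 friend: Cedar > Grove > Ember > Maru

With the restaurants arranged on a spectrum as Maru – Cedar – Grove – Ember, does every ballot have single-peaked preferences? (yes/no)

yes

Axis positions: Maru=1, Cedar=2, Grove=3, Ember=4.
Group 1 (peak Grove at position 3): ranking walks positions 3-2-4-1, expanding outward from the peak — single-peaked.
Group 2 (peak Ember at position 4): ranking walks positions 4-3-2-1, expanding outward from the peak — single-peaked.
Group 3 (peak Cedar at position 2): ranking walks positions 2-3-4-1, expanding outward from the peak — single-peaked.
Every ranking is single-peaked on this axis.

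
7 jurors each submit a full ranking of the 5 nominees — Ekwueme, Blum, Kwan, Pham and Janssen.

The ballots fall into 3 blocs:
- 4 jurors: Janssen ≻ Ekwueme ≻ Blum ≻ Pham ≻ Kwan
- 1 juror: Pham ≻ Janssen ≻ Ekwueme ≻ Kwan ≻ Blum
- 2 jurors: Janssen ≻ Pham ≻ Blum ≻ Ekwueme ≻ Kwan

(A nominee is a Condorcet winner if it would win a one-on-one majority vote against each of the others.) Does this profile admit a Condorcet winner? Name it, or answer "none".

Pairwise majorities:
Ekwueme vs Blum: 4+1 = 5 for Ekwueme, 2 for Blum — Ekwueme by 5–2.
Ekwueme vs Kwan: 7 to 0, Ekwueme.
Ekwueme vs Pham: Ekwueme wins 4–3.
Ekwueme vs Janssen: Janssen wins 7–0.
Blum vs Kwan: Blum wins 6–1.
Blum vs Pham: 4 for Blum, 3 for Pham — Blum by 4–3.
Blum vs Janssen: 0 to 7, Janssen.
Kwan vs Pham: 0 for Kwan, 7 for Pham — Pham by 7–0.
Kwan vs Janssen: Kwan is ranked higher on 0 ballots, Janssen on 7. Janssen wins 7–0.
Pham vs Janssen: Pham preferred on 1 ballot; Janssen wins 6–1.
Janssen beats each of Ekwueme, Blum, Kwan, Pham — Janssen is the Condorcet winner.

Janssen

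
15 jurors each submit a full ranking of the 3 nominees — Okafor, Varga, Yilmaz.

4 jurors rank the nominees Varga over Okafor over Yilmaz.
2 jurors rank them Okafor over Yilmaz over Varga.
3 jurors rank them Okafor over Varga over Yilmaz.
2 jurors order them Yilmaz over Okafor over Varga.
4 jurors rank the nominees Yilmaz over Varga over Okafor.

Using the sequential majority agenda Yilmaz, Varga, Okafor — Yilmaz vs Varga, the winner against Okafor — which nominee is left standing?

Okafor

Round 1: Yilmaz vs Varga — 8–7, Yilmaz advances.
Round 2: Yilmaz vs Okafor — 6–9, Okafor advances.
The agenda winner is Okafor.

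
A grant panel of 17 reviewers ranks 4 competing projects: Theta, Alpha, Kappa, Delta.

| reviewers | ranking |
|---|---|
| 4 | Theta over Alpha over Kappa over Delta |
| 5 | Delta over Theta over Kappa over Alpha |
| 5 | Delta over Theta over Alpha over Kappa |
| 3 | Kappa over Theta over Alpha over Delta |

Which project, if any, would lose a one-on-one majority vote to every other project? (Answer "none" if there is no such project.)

Head-to-head results (17 reviewers):
Theta vs Alpha: Theta wins 17–0.
Theta–Kappa: Theta 14–3.
Theta vs Delta: Delta, 10–7.
Alpha vs Kappa: Alpha, 9–8.
Alpha vs Delta: Alpha is ranked higher on 4+3 = 7 ballots, Delta on 10. Delta wins 10–7.
Kappa vs Delta: Kappa preferred on 4+3 = 7 ballots; Delta wins 10–7.
Only Kappa has no wins; Kappa is the Condorcet loser.

Kappa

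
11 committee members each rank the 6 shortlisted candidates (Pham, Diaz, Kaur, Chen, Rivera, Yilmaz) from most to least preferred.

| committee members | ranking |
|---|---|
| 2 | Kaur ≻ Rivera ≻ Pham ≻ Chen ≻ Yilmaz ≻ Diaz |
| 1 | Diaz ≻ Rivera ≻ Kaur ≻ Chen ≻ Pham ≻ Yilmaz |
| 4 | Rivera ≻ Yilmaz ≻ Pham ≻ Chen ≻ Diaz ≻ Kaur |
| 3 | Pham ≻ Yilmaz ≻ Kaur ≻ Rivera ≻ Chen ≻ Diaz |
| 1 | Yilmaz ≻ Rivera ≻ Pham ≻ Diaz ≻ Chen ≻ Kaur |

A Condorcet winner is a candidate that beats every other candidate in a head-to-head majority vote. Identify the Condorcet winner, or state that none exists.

Rivera

Head-to-head results (11 committee members):
Pham vs Diaz: Pham, 10–1.
Pham–Kaur: Pham 8–3.
Pham–Chen: Pham 10–1.
Pham vs Rivera: 3 for Pham, 8 for Rivera — Rivera by 8–3.
Pham vs Yilmaz: 2+1+3 = 6 for Pham, 5 for Yilmaz — Pham by 6–5.
Diaz vs Kaur: Diaz preferred on 1+4+1 = 6 ballots; Diaz wins 6–5.
Diaz–Chen: Chen 9–2.
Diaz vs Rivera: 1 to 10, Rivera.
Diaz vs Yilmaz: Yilmaz wins 10–1.
Kaur vs Chen: Kaur, 6–5.
Kaur vs Rivera: Kaur preferred on 2+3 = 5 ballots; Rivera wins 6–5.
Kaur vs Yilmaz: Yilmaz wins 8–3.
Chen vs Rivera: Rivera wins 11–0.
Chen vs Yilmaz: 3 to 8, Yilmaz.
Rivera vs Yilmaz: Rivera wins 7–4.
Rivera beats each of Pham, Diaz, Kaur, Chen, Yilmaz — Rivera is the Condorcet winner.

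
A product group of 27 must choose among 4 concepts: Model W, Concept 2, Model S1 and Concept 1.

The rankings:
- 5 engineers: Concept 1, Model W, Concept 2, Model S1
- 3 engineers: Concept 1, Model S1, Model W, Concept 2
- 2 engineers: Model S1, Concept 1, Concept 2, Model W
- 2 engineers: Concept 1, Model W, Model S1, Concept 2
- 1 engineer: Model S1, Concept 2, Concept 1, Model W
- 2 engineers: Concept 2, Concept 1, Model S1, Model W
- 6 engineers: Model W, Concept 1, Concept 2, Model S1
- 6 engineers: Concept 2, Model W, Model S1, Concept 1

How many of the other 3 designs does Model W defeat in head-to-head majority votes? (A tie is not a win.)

Model W against each rival (27 engineers):
Model W vs Concept 2: 16 to 11, Model W.
Model W vs Model S1: Model W wins 19–8.
Model W–Concept 1: Concept 1 15–12.
Model W beats Concept 2, Model S1; loses to Concept 1 — 2 pairwise wins.

2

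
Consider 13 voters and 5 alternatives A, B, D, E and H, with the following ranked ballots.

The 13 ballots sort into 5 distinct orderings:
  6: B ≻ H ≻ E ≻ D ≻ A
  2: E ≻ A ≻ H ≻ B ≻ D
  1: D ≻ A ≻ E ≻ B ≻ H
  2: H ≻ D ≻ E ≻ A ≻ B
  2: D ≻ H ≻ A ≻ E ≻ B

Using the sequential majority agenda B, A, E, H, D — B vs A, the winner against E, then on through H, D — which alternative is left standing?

H

Round 1: B vs A — 6–7, A advances.
Round 2: A vs E — 3–10, E advances.
Round 3: E vs H — 3–10, H advances.
Round 4: H vs D — 10–3, H advances.
H survives the agenda.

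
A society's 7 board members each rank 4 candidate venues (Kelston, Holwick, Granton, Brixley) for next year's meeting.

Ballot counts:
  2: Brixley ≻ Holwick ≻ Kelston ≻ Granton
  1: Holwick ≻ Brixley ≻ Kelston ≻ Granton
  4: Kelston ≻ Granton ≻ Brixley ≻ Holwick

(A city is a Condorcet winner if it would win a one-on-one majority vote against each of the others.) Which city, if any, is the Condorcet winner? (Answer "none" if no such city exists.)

Head-to-head results (7 organisers):
Kelston vs Holwick: Kelston wins 4–3.
Kelston vs Granton: Kelston, 7–0.
Kelston vs Brixley: Kelston wins 4–3.
Holwick vs Granton: Granton, 4–3.
Holwick vs Brixley: Brixley wins 6–1.
Granton vs Brixley: Granton wins 4–3.
Kelston wins every pairwise contest, so Kelston is the Condorcet winner.

Kelston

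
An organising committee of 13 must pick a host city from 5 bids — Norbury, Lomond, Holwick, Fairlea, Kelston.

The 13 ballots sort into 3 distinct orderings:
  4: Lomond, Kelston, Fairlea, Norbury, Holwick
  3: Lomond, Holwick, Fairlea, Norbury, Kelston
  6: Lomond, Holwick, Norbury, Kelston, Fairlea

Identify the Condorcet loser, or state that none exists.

Head-to-head results (13 organisers):
Norbury vs Lomond: 0 to 13, Lomond.
Norbury vs Holwick: Norbury preferred on 4 ballots; Holwick wins 9–4.
Norbury vs Fairlea: 6 to 7, Fairlea.
Norbury–Kelston: Norbury 9–4.
Lomond vs Holwick: 13 to 0, Lomond.
Lomond vs Fairlea: Lomond wins 13–0.
Lomond vs Kelston: Lomond is ranked higher on 4+3+6 = 13 ballots, Kelston on 0. Lomond wins 13–0.
Holwick vs Fairlea: 3+6 = 9 for Holwick, 4 for Fairlea — Holwick by 9–4.
Holwick vs Kelston: 9 to 4, Holwick.
Fairlea vs Kelston: 3 to 10, Kelston.
Every city wins at least one matchup (Norbury beats Kelston; Lomond beats Norbury; Holwick beats Norbury; Fairlea beats Norbury; Kelston beats Fairlea), so there is no Condorcet loser.

none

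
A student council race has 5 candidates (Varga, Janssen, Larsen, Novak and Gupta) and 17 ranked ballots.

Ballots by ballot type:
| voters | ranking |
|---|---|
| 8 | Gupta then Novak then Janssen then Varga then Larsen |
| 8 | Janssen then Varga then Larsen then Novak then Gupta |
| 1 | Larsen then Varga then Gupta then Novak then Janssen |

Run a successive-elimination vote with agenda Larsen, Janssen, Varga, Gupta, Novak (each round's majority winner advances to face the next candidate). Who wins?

Round 1: Larsen vs Janssen — 1–16, Janssen advances.
Round 2: Janssen vs Varga — 16–1, Janssen advances.
Round 3: Janssen vs Gupta — 8–9, Gupta advances.
Round 4: Gupta vs Novak — 9–8, Gupta advances.
Gupta survives the agenda.

Gupta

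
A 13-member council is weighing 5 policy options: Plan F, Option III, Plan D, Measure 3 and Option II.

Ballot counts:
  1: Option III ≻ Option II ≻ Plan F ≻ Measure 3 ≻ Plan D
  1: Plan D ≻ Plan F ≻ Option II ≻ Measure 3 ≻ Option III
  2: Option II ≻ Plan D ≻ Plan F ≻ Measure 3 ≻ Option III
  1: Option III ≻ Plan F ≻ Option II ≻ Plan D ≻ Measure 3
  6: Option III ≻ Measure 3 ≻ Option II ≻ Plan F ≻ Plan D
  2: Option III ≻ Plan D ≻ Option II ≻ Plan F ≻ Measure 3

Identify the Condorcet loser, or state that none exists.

Head-to-head results (13 council members):
Plan F vs Option III: Plan F preferred on 1+2 = 3 ballots; Option III wins 10–3.
Plan F vs Plan D: Plan F wins 8–5.
Plan F–Measure 3: Plan F 7–6.
Plan F vs Option II: Option II, 11–2.
Option III vs Plan D: Option III is ranked higher on 1+1+6+2 = 10 ballots, Plan D on 3. Option III wins 10–3.
Option III–Measure 3: Option III 10–3.
Option III vs Option II: 10 to 3, Option III.
Plan D vs Measure 3: Measure 3, 7–6.
Plan D vs Option II: 1+2 = 3 for Plan D, 10 for Option II — Option II by 10–3.
Measure 3 vs Option II: Option II, 7–6.
Plan D loses to every other option — it is the Condorcet loser.

Plan D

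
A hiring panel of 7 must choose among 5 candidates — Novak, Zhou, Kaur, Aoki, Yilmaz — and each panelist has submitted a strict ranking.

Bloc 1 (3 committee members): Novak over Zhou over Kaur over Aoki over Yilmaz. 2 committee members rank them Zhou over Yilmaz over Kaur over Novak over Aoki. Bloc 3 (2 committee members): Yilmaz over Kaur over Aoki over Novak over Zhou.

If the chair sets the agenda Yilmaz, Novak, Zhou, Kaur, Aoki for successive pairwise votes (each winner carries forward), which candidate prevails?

Round 1: Yilmaz vs Novak — 4–3, Yilmaz advances.
Round 2: Yilmaz vs Zhou — 2–5, Zhou advances.
Round 3: Zhou vs Kaur — 5–2, Zhou advances.
Round 4: Zhou vs Aoki — 5–2, Zhou advances.
The agenda winner is Zhou.

Zhou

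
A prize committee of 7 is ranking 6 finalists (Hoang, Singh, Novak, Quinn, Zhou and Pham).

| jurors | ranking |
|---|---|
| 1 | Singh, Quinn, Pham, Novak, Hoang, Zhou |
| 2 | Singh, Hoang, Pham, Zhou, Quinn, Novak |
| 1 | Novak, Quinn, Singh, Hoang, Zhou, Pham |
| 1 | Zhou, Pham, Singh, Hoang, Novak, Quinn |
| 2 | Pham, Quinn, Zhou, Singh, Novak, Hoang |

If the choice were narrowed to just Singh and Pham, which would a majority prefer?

Ballots ranking Singh above Pham: 1 + 2 + 1 = 4.
Ballots ranking Pham above Singh: 7 − 4 = 3.
Singh wins the head-to-head 4–3.

Singh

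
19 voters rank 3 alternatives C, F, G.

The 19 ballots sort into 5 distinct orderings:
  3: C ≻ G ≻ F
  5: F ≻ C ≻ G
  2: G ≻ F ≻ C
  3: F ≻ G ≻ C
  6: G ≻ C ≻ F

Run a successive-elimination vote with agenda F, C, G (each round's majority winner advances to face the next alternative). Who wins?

Round 1: F vs C — 10–9, F advances.
Round 2: F vs G — 8–11, G advances.
G survives the agenda.

G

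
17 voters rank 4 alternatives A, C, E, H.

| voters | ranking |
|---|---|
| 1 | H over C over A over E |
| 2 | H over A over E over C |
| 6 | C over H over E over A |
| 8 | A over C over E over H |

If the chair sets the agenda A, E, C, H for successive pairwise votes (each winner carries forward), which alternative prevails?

Round 1: A vs E — 11–6, A advances.
Round 2: A vs C — 10–7, A advances.
Round 3: A vs H — 8–9, H advances.
The agenda winner is H.

H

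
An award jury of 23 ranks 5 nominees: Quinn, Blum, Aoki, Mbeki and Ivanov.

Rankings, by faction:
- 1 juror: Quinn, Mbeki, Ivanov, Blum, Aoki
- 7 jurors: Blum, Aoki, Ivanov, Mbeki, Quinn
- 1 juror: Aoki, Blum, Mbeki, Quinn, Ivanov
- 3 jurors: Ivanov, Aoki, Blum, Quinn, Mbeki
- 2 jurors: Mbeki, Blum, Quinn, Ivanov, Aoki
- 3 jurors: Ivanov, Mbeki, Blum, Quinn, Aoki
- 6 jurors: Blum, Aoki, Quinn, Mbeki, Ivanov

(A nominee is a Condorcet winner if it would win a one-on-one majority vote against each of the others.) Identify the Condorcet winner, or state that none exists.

Pairwise majorities:
Quinn vs Blum: Blum wins 22–1.
Quinn vs Aoki: Quinn preferred on 1+2+3 = 6 ballots; Aoki wins 17–6.
Quinn vs Mbeki: Mbeki, 13–10.
Quinn vs Ivanov: 10 to 13, Ivanov.
Blum vs Aoki: Blum is ranked higher on 1+7+2+3+6 = 19 ballots, Aoki on 4. Blum wins 19–4.
Blum–Mbeki: Blum 17–6.
Blum–Ivanov: Blum 16–7.
Aoki vs Mbeki: 7+1+3+6 = 17 for Aoki, 6 for Mbeki — Aoki by 17–6.
Aoki vs Ivanov: 14 to 9, Aoki.
Mbeki vs Ivanov: 1+1+2+6 = 10 for Mbeki, 13 for Ivanov — Ivanov by 13–10.
Blum beats each of Quinn, Aoki, Mbeki, Ivanov — Blum is the Condorcet winner.

Blum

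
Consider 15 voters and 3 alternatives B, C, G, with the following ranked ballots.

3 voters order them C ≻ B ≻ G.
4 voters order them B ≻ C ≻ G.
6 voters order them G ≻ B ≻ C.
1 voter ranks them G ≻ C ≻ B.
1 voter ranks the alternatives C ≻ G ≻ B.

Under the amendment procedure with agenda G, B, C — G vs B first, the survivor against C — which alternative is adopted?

Round 1: G vs B — 8–7, G advances.
Round 2: G vs C — 7–8, C advances.
C survives the agenda.

C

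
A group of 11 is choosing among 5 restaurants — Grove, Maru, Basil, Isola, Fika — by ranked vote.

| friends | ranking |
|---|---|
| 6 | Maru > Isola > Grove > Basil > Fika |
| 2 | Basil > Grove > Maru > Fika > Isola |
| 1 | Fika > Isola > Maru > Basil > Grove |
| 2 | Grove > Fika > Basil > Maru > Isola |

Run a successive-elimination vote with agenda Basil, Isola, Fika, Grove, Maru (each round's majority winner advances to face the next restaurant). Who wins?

Maru

Round 1: Basil vs Isola — 4–7, Isola advances.
Round 2: Isola vs Fika — 6–5, Isola advances.
Round 3: Isola vs Grove — 7–4, Isola advances.
Round 4: Isola vs Maru — 1–10, Maru advances.
The agenda winner is Maru.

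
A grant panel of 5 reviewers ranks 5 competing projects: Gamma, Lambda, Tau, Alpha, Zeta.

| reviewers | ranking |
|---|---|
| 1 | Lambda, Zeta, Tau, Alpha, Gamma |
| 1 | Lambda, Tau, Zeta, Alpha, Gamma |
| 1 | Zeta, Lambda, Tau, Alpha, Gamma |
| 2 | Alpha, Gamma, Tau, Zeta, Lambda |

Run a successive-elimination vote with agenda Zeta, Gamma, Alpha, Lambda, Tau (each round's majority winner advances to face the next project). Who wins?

Round 1: Zeta vs Gamma — 3–2, Zeta advances.
Round 2: Zeta vs Alpha — 3–2, Zeta advances.
Round 3: Zeta vs Lambda — 3–2, Zeta advances.
Round 4: Zeta vs Tau — 2–3, Tau advances.
The agenda winner is Tau.

Tau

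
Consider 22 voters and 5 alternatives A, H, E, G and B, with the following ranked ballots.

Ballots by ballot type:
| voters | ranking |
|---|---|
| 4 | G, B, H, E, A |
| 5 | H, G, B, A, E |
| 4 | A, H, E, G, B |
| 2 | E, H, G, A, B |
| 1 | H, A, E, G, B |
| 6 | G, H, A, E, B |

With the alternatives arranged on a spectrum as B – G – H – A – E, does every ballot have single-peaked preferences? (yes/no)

no

Axis positions: B=1, G=2, H=3, A=4, E=5.
Ballot type 1: ranking walks positions 2-1-3-5-4; E is ranked above A even though A lies between E and the peak G on the axis — preferences dip and rise again. Not single-peaked.
Ballot type 2 (peak H at position 3): ranking walks positions 3-2-1-4-5, expanding outward from the peak — single-peaked.
Ballot type 3 (peak A at position 4): ranking walks positions 4-3-5-2-1, expanding outward from the peak — single-peaked.
Ballot type 4: ranking walks positions 5-3-2-4-1; H is ranked above A even though A lies between H and the peak E on the axis — preferences dip and rise again. Not single-peaked.
Ballot type 5 (peak H at position 3): ranking walks positions 3-4-5-2-1, expanding outward from the peak — single-peaked.
Ballot type 6 (peak G at position 2): ranking walks positions 2-3-4-5-1, expanding outward from the peak — single-peaked.
Ballot type 1 violates single-peakedness, so the profile is not single-peaked on this axis.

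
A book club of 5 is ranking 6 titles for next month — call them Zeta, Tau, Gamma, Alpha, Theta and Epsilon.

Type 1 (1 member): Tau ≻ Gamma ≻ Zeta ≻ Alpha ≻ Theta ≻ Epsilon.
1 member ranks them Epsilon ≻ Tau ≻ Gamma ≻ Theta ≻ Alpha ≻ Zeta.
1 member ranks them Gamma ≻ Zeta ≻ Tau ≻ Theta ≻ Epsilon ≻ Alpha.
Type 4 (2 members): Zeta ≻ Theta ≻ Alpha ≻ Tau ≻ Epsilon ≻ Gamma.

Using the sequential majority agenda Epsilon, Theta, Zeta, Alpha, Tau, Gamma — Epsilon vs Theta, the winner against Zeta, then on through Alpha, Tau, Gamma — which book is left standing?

Round 1: Epsilon vs Theta — 1–4, Theta advances.
Round 2: Theta vs Zeta — 1–4, Zeta advances.
Round 3: Zeta vs Alpha — 4–1, Zeta advances.
Round 4: Zeta vs Tau — 3–2, Zeta advances.
Round 5: Zeta vs Gamma — 2–3, Gamma advances.
The agenda winner is Gamma.

Gamma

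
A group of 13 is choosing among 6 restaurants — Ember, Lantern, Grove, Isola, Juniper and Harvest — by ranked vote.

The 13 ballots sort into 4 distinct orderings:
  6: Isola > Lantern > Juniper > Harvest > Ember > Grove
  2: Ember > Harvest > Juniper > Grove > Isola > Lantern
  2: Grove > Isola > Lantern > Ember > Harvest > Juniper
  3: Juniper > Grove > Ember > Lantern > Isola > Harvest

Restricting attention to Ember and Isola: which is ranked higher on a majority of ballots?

Isola

Ballots ranking Ember above Isola: 2 + 3 = 5.
Ballots ranking Isola above Ember: 13 − 5 = 8.
Isola wins the head-to-head 8–5.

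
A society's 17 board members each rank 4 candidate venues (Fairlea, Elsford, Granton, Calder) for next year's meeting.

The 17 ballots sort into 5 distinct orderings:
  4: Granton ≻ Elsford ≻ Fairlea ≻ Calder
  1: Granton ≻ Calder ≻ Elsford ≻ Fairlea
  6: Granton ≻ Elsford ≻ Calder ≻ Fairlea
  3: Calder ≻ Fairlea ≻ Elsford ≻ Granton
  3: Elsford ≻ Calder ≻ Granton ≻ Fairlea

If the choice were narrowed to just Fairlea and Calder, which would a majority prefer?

Ballots ranking Fairlea above Calder: 4.
Ballots ranking Calder above Fairlea: 17 − 4 = 13.
Calder wins the head-to-head 13–4.

Calder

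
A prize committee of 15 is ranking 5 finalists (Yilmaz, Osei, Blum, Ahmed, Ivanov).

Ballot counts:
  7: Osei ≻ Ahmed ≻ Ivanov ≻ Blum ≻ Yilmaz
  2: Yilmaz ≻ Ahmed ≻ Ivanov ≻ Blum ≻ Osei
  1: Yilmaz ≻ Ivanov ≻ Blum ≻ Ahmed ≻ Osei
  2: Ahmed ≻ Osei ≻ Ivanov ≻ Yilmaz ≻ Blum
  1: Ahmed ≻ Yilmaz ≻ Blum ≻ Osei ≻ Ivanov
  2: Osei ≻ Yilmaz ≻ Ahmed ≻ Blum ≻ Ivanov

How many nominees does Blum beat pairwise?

Blum against each rival (15 jurors):
Blum vs Yilmaz: 7 to 8, Yilmaz.
Blum vs Osei: Blum is ranked higher on 2+1+1 = 4 ballots, Osei on 11. Osei wins 11–4.
Blum–Ahmed: Ahmed 14–1.
Blum–Ivanov: Ivanov 12–3.
Blum beats no one; loses to Yilmaz, Osei, Ahmed, Ivanov — 0 pairwise wins.

0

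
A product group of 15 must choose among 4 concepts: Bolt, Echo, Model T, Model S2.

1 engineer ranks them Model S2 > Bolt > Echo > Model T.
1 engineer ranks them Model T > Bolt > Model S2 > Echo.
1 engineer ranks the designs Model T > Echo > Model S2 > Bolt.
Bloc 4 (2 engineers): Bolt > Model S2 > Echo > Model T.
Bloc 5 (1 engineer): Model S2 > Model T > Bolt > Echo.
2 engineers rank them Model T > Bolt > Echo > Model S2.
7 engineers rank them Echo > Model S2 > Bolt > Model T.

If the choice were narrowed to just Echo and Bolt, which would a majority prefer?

Ballots ranking Echo above Bolt: 1 + 7 = 8.
Ballots ranking Bolt above Echo: 15 − 8 = 7.
Echo wins the head-to-head 8–7.

Echo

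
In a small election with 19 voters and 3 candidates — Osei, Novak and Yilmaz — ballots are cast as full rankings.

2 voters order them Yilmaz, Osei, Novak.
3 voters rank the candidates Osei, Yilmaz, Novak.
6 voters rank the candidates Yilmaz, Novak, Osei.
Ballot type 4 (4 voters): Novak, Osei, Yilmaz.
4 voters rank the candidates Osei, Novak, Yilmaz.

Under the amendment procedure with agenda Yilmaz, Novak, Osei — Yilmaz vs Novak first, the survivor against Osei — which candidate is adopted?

Round 1: Yilmaz vs Novak — 11–8, Yilmaz advances.
Round 2: Yilmaz vs Osei — 8–11, Osei advances.
Osei survives the agenda.

Osei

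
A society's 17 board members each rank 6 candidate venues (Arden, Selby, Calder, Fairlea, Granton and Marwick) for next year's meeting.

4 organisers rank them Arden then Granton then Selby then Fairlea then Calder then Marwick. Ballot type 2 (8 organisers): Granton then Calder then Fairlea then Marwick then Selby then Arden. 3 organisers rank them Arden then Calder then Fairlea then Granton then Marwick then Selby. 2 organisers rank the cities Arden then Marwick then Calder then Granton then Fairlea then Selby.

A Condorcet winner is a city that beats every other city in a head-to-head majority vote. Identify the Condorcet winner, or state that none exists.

Pairwise majorities:
Arden vs Selby: Arden, 9–8.
Arden vs Calder: Arden, 9–8.
Arden vs Fairlea: Arden, 9–8.
Arden vs Granton: Arden, 9–8.
Arden–Marwick: Arden 9–8.
Selby vs Calder: Calder, 13–4.
Selby vs Fairlea: Fairlea wins 13–4.
Selby–Granton: Granton 17–0.
Selby vs Marwick: Marwick, 13–4.
Calder–Fairlea: Calder 13–4.
Calder vs Granton: Granton, 12–5.
Calder vs Marwick: Calder wins 15–2.
Fairlea vs Granton: Granton wins 14–3.
Fairlea vs Marwick: Fairlea wins 15–2.
Granton vs Marwick: Granton wins 15–2.
Arden wins every pairwise contest, so Arden is the Condorcet winner.

Arden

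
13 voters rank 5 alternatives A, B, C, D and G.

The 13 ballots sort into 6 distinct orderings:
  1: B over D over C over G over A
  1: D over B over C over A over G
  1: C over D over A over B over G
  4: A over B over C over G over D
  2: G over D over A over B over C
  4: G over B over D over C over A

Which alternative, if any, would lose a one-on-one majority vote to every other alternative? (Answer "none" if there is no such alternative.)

Head-to-head results (13 voters):
A vs B: A wins 7–6.
A vs C: 4+2 = 6 for A, 7 for C — C by 7–6.
A vs D: 4 for A, 9 for D — D by 9–4.
A vs G: G wins 7–6.
B vs C: B wins 12–1.
B vs D: B wins 9–4.
B vs G: B wins 7–6.
C vs D: 5 to 8, D.
C vs G: C preferred on 1+1+1+4 = 7 ballots; C wins 7–6.
D–G: G 10–3.
No alternative is winless: A beats B; B beats C; C beats A; D beats A; G beats A. There is no Condorcet loser.

none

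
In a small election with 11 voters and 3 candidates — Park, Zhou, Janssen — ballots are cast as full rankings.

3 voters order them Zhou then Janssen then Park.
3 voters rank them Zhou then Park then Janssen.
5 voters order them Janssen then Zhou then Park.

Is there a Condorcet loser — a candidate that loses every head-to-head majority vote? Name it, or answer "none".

Head-to-head results (11 voters):
Park vs Zhou: 0 to 11, Zhou.
Park vs Janssen: Park is ranked higher on 3 ballots, Janssen on 8. Janssen wins 8–3.
Zhou vs Janssen: Zhou preferred on 3+3 = 6 ballots; Zhou wins 6–5.
Park is beaten in every head-to-head and is the Condorcet loser.

Park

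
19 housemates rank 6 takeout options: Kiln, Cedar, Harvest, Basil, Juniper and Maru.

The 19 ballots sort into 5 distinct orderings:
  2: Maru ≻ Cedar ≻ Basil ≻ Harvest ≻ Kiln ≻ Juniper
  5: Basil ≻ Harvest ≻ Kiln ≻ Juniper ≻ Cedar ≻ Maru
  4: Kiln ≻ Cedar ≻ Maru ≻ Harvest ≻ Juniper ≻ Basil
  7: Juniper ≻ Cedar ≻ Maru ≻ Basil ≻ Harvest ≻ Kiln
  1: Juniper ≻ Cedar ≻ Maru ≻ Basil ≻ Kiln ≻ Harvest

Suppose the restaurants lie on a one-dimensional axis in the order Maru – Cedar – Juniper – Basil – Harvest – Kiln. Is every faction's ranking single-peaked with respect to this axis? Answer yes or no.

no

Axis positions: Maru=1, Cedar=2, Juniper=3, Basil=4, Harvest=5, Kiln=6.
Faction 1: ranking walks positions 1-2-4-5-6-3; Basil is ranked above Juniper even though Juniper lies between Basil and the peak Maru on the axis — preferences dip and rise again. Not single-peaked.
Faction 2 (peak Basil at position 4): ranking walks positions 4-5-6-3-2-1, expanding outward from the peak — single-peaked.
Faction 3: ranking walks positions 6-2-1-5-3-4; Cedar is ranked above Harvest even though Harvest lies between Cedar and the peak Kiln on the axis — preferences dip and rise again. Not single-peaked.
Faction 4 (peak Juniper at position 3): ranking walks positions 3-2-1-4-5-6, expanding outward from the peak — single-peaked.
Faction 5: ranking walks positions 3-2-1-4-6-5; Kiln is ranked above Harvest even though Harvest lies between Kiln and the peak Juniper on the axis — preferences dip and rise again. Not single-peaked.
Faction 1 violates single-peakedness, so the profile is not single-peaked on this axis.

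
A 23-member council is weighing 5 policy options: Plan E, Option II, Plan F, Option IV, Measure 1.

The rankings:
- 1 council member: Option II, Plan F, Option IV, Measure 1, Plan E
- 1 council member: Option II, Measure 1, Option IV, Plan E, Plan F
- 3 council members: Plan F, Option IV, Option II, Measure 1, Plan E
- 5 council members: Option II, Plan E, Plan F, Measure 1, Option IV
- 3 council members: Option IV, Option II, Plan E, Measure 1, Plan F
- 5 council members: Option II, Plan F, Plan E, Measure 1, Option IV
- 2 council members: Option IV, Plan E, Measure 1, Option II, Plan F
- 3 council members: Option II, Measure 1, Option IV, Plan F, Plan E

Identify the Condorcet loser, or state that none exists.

Head-to-head results (23 council members):
Plan E–Option II: Option II 21–2.
Plan E vs Plan F: Plan E preferred on 1+5+3+2 = 11 ballots; Plan F wins 12–11.
Plan E vs Option IV: Option IV, 13–10.
Plan E vs Measure 1: 5+3+5+2 = 15 for Plan E, 8 for Measure 1 — Plan E by 15–8.
Option II vs Plan F: 20 to 3, Option II.
Option II vs Option IV: Option II, 15–8.
Option II vs Measure 1: Option II is ranked higher on 21 ballots, Measure 1 on 2. Option II wins 21–2.
Plan F vs Option IV: Plan F wins 14–9.
Plan F–Measure 1: Plan F 14–9.
Option IV vs Measure 1: Measure 1, 14–9.
No option is winless: Plan E beats Measure 1; Option II beats Plan E; Plan F beats Plan E; Option IV beats Plan E; Measure 1 beats Option IV. There is no Condorcet loser.

none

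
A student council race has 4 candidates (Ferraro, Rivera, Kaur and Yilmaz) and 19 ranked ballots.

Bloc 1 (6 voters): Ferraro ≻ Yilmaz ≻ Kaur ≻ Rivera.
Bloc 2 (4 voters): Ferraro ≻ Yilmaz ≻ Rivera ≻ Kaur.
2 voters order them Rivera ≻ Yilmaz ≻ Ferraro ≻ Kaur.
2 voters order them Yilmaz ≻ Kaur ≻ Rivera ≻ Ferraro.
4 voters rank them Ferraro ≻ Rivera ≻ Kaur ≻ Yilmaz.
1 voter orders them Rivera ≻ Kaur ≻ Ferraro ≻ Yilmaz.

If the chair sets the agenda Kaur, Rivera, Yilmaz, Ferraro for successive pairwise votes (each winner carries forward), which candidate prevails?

Ferraro

Round 1: Kaur vs Rivera — 8–11, Rivera advances.
Round 2: Rivera vs Yilmaz — 7–12, Yilmaz advances.
Round 3: Yilmaz vs Ferraro — 4–15, Ferraro advances.
Ferraro survives the agenda.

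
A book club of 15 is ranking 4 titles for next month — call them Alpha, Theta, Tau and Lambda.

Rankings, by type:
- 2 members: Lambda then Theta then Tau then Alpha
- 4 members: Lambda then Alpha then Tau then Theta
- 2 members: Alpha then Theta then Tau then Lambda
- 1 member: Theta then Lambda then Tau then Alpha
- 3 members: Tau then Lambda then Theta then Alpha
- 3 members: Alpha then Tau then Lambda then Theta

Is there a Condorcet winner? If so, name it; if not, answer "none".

none

Check each pair by majority over 15 ballots:
Alpha vs Theta: Alpha wins 9–6.
Alpha–Tau: Alpha 9–6.
Alpha vs Lambda: Lambda, 10–5.
Theta vs Tau: Tau, 10–5.
Theta vs Lambda: Lambda, 12–3.
Tau vs Lambda: Tau, 8–7.
Each book drops at least one matchup (Alpha loses to Lambda; Theta loses to Alpha; Tau loses to Alpha; Lambda loses to Tau); the cycle Alpha beats Tau beats Lambda beats Alpha rules out a Condorcet winner.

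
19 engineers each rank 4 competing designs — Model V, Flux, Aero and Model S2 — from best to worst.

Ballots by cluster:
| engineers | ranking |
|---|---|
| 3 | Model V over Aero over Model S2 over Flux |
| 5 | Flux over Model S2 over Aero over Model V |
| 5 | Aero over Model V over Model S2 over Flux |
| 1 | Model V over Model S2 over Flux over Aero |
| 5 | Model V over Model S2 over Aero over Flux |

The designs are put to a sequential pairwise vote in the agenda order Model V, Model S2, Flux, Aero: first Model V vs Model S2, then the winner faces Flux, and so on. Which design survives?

Aero

Round 1: Model V vs Model S2 — 14–5, Model V advances.
Round 2: Model V vs Flux — 14–5, Model V advances.
Round 3: Model V vs Aero — 9–10, Aero advances.
The agenda winner is Aero.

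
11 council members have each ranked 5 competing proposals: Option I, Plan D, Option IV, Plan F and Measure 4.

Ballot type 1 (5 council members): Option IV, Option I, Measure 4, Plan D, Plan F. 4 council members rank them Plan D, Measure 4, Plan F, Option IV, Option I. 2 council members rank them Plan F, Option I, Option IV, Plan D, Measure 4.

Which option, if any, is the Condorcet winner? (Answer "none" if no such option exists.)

Pairwise majorities:
Option I vs Plan D: Option I wins 7–4.
Option I vs Option IV: Option IV, 9–2.
Option I vs Plan F: Option I preferred on 5 ballots; Plan F wins 6–5.
Option I vs Measure 4: Option I wins 7–4.
Plan D vs Option IV: Option IV, 7–4.
Plan D vs Plan F: 9 to 2, Plan D.
Plan D vs Measure 4: Plan D is ranked higher on 4+2 = 6 ballots, Measure 4 on 5. Plan D wins 6–5.
Option IV vs Plan F: Option IV is ranked higher on 5 ballots, Plan F on 6. Plan F wins 6–5.
Option IV–Measure 4: Option IV 7–4.
Plan F vs Measure 4: Measure 4, 9–2.
Each option drops at least one matchup (Option I loses to Option IV; Plan D loses to Option I; Option IV loses to Plan F; Plan F loses to Plan D; Measure 4 loses to Option I); the cycle Option I → Plan D → Plan F → Option I rules out a Condorcet winner.

none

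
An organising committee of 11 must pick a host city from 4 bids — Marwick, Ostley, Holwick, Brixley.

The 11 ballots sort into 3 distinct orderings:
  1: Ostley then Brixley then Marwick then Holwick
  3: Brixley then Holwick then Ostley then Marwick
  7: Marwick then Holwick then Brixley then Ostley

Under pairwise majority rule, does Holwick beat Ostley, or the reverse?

Ballots ranking Holwick above Ostley: 3 + 7 = 10.
Ballots ranking Ostley above Holwick: 11 − 10 = 1.
Holwick wins the head-to-head 10–1.

Holwick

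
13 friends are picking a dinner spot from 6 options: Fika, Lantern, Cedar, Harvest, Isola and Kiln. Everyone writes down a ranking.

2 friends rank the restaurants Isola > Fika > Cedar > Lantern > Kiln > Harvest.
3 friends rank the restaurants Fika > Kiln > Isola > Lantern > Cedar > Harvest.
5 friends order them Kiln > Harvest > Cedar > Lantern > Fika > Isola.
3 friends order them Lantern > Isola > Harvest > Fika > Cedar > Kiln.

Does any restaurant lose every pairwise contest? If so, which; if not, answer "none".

none

Head-to-head results (13 friends):
Fika vs Lantern: 5 to 8, Lantern.
Fika vs Cedar: Fika preferred on 2+3+3 = 8 ballots; Fika wins 8–5.
Fika vs Harvest: Harvest, 8–5.
Fika vs Isola: 8 to 5, Fika.
Fika vs Kiln: 8 to 5, Fika.
Lantern vs Cedar: 3+3 = 6 for Lantern, 7 for Cedar — Cedar by 7–6.
Lantern–Harvest: Lantern 8–5.
Lantern vs Isola: Lantern preferred on 5+3 = 8 ballots; Lantern wins 8–5.
Lantern vs Kiln: Kiln, 8–5.
Cedar vs Harvest: Harvest wins 8–5.
Cedar vs Isola: 5 to 8, Isola.
Cedar vs Kiln: Kiln, 8–5.
Harvest–Isola: Isola 8–5.
Harvest vs Kiln: Harvest is ranked higher on 3 ballots, Kiln on 10. Kiln wins 10–3.
Isola vs Kiln: Kiln, 8–5.
Every restaurant wins at least one matchup (Fika beats Cedar; Lantern beats Fika; Cedar beats Lantern; Harvest beats Fika; Isola beats Cedar; Kiln beats Lantern), so there is no Condorcet loser.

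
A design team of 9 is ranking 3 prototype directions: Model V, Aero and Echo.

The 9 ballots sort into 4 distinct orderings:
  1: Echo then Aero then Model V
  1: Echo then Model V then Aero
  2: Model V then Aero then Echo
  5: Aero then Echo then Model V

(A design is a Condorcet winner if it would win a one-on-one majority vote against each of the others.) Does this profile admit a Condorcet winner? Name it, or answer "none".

Aero

Head-to-head results (9 engineers):
Model V–Aero: Aero 6–3.
Model V–Echo: Echo 7–2.
Aero–Echo: Aero 7–2.
Aero wins every pairwise contest, so Aero is the Condorcet winner.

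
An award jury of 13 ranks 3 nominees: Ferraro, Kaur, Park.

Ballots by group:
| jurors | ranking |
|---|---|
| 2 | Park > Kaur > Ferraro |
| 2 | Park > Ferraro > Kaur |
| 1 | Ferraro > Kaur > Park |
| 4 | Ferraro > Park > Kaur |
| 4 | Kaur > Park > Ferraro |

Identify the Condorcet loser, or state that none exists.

Head-to-head results (13 jurors):
Ferraro vs Kaur: 2+1+4 = 7 for Ferraro, 6 for Kaur — Ferraro by 7–6.
Ferraro vs Park: Park wins 8–5.
Kaur vs Park: Park wins 8–5.
Only Kaur has no wins; Kaur is the Condorcet loser.

Kaur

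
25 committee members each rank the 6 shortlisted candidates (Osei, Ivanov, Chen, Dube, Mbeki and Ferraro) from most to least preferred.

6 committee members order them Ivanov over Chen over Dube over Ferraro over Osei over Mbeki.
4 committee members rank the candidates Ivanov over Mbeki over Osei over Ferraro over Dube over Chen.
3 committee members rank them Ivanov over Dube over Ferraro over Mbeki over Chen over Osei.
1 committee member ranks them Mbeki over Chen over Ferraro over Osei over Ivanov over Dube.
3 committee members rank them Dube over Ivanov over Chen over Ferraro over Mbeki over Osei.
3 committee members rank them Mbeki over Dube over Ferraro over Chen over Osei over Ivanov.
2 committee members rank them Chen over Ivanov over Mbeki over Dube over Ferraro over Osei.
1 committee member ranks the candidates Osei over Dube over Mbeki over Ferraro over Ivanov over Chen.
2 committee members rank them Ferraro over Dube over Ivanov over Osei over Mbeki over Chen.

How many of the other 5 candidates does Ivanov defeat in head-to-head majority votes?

5

Ivanov against each rival (25 committee members):
Ivanov vs Osei: 6+4+3+3+2+2 = 20 for Ivanov, 5 for Osei — Ivanov by 20–5.
Ivanov vs Chen: 19 to 6, Ivanov.
Ivanov–Dube: Ivanov 16–9.
Ivanov vs Mbeki: Ivanov is ranked higher on 6+4+3+3+2+2 = 20 ballots, Mbeki on 5. Ivanov wins 20–5.
Ivanov vs Ferraro: Ivanov wins 18–7.
Ivanov beats Osei, Chen, Dube, Mbeki, Ferraro — 5 pairwise wins.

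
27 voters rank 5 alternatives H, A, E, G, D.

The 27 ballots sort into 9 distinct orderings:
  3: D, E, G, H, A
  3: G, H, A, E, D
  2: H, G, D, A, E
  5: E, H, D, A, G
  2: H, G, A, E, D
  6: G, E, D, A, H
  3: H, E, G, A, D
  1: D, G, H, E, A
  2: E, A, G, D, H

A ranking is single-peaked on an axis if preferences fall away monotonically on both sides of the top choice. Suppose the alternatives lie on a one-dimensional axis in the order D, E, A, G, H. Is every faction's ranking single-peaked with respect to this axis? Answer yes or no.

Axis positions: D=1, E=2, A=3, G=4, H=5.
Faction 1: ranking walks positions 1-2-4-5-3; G is ranked above A even though A lies between G and the peak D on the axis — preferences dip and rise again. Not single-peaked.
Faction 2 (peak G at position 4): ranking walks positions 4-5-3-2-1, expanding outward from the peak — single-peaked.
Faction 3: ranking walks positions 5-4-1-3-2; D is ranked above A even though A lies between D and the peak H on the axis — preferences dip and rise again. Not single-peaked.
Faction 4: ranking walks positions 2-5-1-3-4; H is ranked above A even though A lies between H and the peak E on the axis — preferences dip and rise again. Not single-peaked.
Faction 5 (peak H at position 5): ranking walks positions 5-4-3-2-1, expanding outward from the peak — single-peaked.
Faction 6: ranking walks positions 4-2-1-3-5; E is ranked above A even though A lies between E and the peak G on the axis — preferences dip and rise again. Not single-peaked.
Faction 7: ranking walks positions 5-2-4-3-1; E is ranked above G even though G lies between E and the peak H on the axis — preferences dip and rise again. Not single-peaked.
Faction 8: ranking walks positions 1-4-5-2-3; G is ranked above E even though E lies between G and the peak D on the axis — preferences dip and rise again. Not single-peaked.
Faction 9 (peak E at position 2): ranking walks positions 2-3-4-1-5, expanding outward from the peak — single-peaked.
Faction 1 violates single-peakedness, so the profile is not single-peaked on this axis.

no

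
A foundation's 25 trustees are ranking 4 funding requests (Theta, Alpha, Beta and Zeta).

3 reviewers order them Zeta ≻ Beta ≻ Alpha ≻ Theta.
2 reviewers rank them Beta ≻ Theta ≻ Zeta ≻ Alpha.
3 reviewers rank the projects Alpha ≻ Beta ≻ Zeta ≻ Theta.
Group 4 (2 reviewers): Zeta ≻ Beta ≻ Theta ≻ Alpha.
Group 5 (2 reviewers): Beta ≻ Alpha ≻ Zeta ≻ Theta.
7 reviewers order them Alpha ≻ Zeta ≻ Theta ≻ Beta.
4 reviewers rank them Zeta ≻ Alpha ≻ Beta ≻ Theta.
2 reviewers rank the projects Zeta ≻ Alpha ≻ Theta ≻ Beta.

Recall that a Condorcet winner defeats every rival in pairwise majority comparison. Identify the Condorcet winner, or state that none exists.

Pairwise majorities:
Theta vs Alpha: Theta preferred on 2+2 = 4 ballots; Alpha wins 21–4.
Theta vs Beta: 9 to 16, Beta.
Theta vs Zeta: Theta is ranked higher on 2 ballots, Zeta on 23. Zeta wins 23–2.
Alpha vs Beta: 3+7+4+2 = 16 for Alpha, 9 for Beta — Alpha by 16–9.
Alpha vs Zeta: Alpha preferred on 3+2+7 = 12 ballots; Zeta wins 13–12.
Beta vs Zeta: 7 to 18, Zeta.
Zeta beats each of Theta, Alpha, Beta — Zeta is the Condorcet winner.

Zeta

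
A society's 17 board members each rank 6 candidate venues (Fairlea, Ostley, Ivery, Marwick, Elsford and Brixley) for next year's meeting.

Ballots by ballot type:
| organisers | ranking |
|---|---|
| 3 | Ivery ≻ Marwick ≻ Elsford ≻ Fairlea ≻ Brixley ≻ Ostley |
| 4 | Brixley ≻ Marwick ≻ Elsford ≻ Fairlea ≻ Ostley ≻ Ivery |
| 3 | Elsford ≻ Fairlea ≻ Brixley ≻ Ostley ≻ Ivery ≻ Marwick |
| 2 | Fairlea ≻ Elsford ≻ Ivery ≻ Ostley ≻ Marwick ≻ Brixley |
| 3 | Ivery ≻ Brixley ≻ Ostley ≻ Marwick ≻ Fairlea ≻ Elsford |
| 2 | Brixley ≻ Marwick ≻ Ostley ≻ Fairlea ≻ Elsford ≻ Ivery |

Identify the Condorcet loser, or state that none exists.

none

Head-to-head results (17 organisers):
Fairlea vs Ostley: 3+4+3+2 = 12 for Fairlea, 5 for Ostley — Fairlea by 12–5.
Fairlea vs Ivery: Fairlea wins 11–6.
Fairlea vs Marwick: Marwick wins 12–5.
Fairlea vs Elsford: Elsford, 10–7.
Fairlea–Brixley: Brixley 9–8.
Ostley vs Ivery: Ostley, 9–8.
Ostley vs Marwick: Marwick wins 9–8.
Ostley vs Elsford: 3+2 = 5 for Ostley, 12 for Elsford — Elsford by 12–5.
Ostley vs Brixley: Ostley preferred on 2 ballots; Brixley wins 15–2.
Ivery vs Marwick: 3+3+2+3 = 11 for Ivery, 6 for Marwick — Ivery by 11–6.
Ivery vs Elsford: Ivery preferred on 3+3 = 6 ballots; Elsford wins 11–6.
Ivery vs Brixley: Brixley wins 9–8.
Marwick vs Elsford: Marwick is ranked higher on 3+4+3+2 = 12 ballots, Elsford on 5. Marwick wins 12–5.
Marwick vs Brixley: 5 to 12, Brixley.
Elsford vs Brixley: Brixley wins 9–8.
No city is winless: Fairlea beats Ostley; Ostley beats Ivery; Ivery beats Marwick; Marwick beats Fairlea; Elsford beats Fairlea; Brixley beats Fairlea. There is no Condorcet loser.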